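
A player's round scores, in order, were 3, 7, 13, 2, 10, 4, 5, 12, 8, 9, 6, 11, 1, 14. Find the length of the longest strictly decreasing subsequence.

5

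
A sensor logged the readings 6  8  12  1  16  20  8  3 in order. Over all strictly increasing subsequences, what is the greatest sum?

Let S[i] be the best sum of a strictly increasing subsequence ending at i:
i:      1  2  3  4  5  6  7  8
a[i]:   6  8 12  1 16 20  8  3
S:      6 14 26  1 42 62 14  4
Maximum is 62 (e.g. 6 + 8 + 12 + 16 + 20).

62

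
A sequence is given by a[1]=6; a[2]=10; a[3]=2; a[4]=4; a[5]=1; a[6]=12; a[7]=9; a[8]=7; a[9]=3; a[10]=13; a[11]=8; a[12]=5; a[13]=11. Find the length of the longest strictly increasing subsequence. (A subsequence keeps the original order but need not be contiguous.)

5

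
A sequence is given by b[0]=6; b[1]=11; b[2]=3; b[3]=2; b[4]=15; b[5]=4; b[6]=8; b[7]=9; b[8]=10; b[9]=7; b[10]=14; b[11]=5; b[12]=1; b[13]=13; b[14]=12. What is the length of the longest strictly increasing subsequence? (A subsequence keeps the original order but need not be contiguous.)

Let dp[i] be the length of the longest such subsequence ending at index i:
i:      0  1  2  3  4  5  6  7  8  9 10 11 12 13 14
b[i]:   6 11  3  2 15  4  8  9 10  7 14  5  1 13 12
dp:     1  2  1  1  3  2  3  4  5  3  6  3  1  6  6
Maximum dp value is 6.

6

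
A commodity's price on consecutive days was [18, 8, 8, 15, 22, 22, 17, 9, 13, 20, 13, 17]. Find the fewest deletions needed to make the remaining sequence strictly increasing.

8

Fewest deletions = n − (longest strictly increasing subsequence).
Patience tails:
18 → extends → [18]
8 → replaces 18 → [8]
8 → already a tail → [8]
15 → extends → [8, 15]
22 → extends → [8, 15, 22]
22 → already a tail → [8, 15, 22]
17 → replaces 22 → [8, 15, 17]
9 → replaces 15 → [8, 9, 17]
13 → replaces 17 → [8, 9, 13]
20 → extends → [8, 9, 13, 20]
13 → already a tail → [8, 9, 13, 20]
17 → replaces 20 → [8, 9, 13, 17]
Longest strictly increasing subsequence has length 4, so deletions = 12 − 4 = 8.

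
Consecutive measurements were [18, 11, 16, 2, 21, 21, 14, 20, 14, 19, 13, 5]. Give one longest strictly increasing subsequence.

Patience tails give the LIS length; then backtrack through the dp parents:
18 → extends → [18]
11 → replaces 18 → [11]
16 → extends → [11, 16]
2 → replaces 11 → [2, 16]
21 → extends → [2, 16, 21]
21 → already a tail → [2, 16, 21]
14 → replaces 16 → [2, 14, 21]
20 → replaces 21 → [2, 14, 20]
14 → already a tail → [2, 14, 20]
19 → replaces 20 → [2, 14, 19]
13 → replaces 14 → [2, 13, 19]
5 → replaces 13 → [2, 5, 19]
Length 3; one witness is 11, 16, 21.

11, 16, 21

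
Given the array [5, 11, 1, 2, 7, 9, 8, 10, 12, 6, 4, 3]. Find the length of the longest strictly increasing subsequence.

6

Let dp[i] be the length of the longest such subsequence ending at index i:
i:      1  2  3  4  5  6  7  8  9 10 11 12
a[i]:   5 11  1  2  7  9  8 10 12  6  4  3
dp:     1  2  1  2  3  4  4  5  6  3  3  3
Maximum dp value is 6.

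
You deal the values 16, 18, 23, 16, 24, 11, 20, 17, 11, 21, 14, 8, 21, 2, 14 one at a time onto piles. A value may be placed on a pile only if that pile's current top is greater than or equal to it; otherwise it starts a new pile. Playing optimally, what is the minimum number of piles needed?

4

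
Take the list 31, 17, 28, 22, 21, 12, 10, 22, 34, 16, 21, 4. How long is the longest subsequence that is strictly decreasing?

Negate each value so 'decreasing' becomes 'increasing', then run patience tails on the negated sequence:
-31 → extends → [-31]
-17 → extends → [-31, -17]
-28 → replaces -17 → [-31, -28]
-22 → extends → [-31, -28, -22]
-21 → extends → [-31, -28, -22, -21]
-12 → extends → [-31, -28, -22, -21, -12]
-10 → extends → [-31, -28, -22, -21, -12, -10]
-22 → already a tail → [-31, -28, -22, -21, -12, -10]
-34 → replaces -31 → [-34, -28, -22, -21, -12, -10]
-16 → replaces -12 → [-34, -28, -22, -21, -16, -10]
-21 → already a tail → [-34, -28, -22, -21, -16, -10]
-4 → extends → [-34, -28, -22, -21, -16, -10, -4]
Seven tails, so the longest strictly decreasing subsequence of the original has length 7.

7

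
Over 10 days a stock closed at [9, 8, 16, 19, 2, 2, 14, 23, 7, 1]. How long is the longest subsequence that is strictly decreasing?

4

Let dp[i] be the longest strictly decreasing subsequence ending at i:
i:      1  2  3  4  5  6  7  8  9 10
a[i]:   9  8 16 19  2  2 14 23  7  1
dp:     1  2  1  1  3  3  2  1  3  4
Maximum is 4.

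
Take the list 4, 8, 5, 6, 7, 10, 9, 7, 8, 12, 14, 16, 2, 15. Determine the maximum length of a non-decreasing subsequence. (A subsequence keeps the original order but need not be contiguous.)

Track the smallest tail for each achievable length (allowing ties):
4 → extends → [4]
8 → extends → [4, 8]
5 → replaces 8 → [4, 5]
6 → extends → [4, 5, 6]
7 → extends → [4, 5, 6, 7]
10 → extends → [4, 5, 6, 7, 10]
9 → replaces 10 → [4, 5, 6, 7, 9]
7 → replaces 9 → [4, 5, 6, 7, 7]
8 → extends → [4, 5, 6, 7, 7, 8]
12 → extends → [4, 5, 6, 7, 7, 8, 12]
14 → extends → [4, 5, 6, 7, 7, 8, 12, 14]
16 → extends → [4, 5, 6, 7, 7, 8, 12, 14, 16]
2 → replaces 4 → [2, 5, 6, 7, 7, 8, 12, 14, 16]
15 → replaces 16 → [2, 5, 6, 7, 7, 8, 12, 14, 15]
Nine tails, so the longest non-decreasing subsequence has length 9 (e.g. 4, 5, 6, 7, 7, 8, 12, 14, 16).

9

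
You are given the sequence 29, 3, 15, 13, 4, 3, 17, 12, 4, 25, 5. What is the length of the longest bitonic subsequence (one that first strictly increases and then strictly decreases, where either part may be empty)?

5

inc[i] = longest strictly increasing subsequence ending at i; dec[i] = longest strictly decreasing subsequence starting at i:
i:      1  2  3  4  5  6  7  8  9 10 11
a[i]:  29  3 15 13  4  3 17 12  4 25  5
inc:    1  1  2  2  2  1  3  3  2  4  3
dec:    5  1  4  3  2  1  3  2  1  2  1
Best peak at i=1 (value 29): inc=1, dec=5, length 1+5−1 = 5.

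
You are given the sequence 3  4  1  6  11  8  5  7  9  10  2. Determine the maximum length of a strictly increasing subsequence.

Track the smallest tail for each achievable length (strict):
3 → extends → [3]
4 → extends → [3, 4]
1 → replaces 3 → [1, 4]
6 → extends → [1, 4, 6]
11 → extends → [1, 4, 6, 11]
8 → replaces 11 → [1, 4, 6, 8]
5 → replaces 6 → [1, 4, 5, 8]
7 → replaces 8 → [1, 4, 5, 7]
9 → extends → [1, 4, 5, 7, 9]
10 → extends → [1, 4, 5, 7, 9, 10]
2 → replaces 4 → [1, 2, 5, 7, 9, 10]
Six tails, so the longest strictly increasing subsequence has length 6 (e.g. 3, 4, 6, 8, 9, 10).

6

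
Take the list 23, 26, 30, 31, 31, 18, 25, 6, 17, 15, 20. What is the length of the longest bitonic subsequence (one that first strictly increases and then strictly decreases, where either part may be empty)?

7

inc[i] = longest strictly increasing subsequence ending at i; dec[i] = longest strictly decreasing subsequence starting at i:
i:      1  2  3  4  5  6  7  8  9 10 11
a[i]:  23 26 30 31 31 18 25  6 17 15 20
inc:    1  2  3  4  4  1  2  1  2  2  3
dec:    4  4  4  4  4  3  3  1  2  1  1
Best peak at i=4 (value 31): inc=4, dec=4, length 4+4−1 = 7.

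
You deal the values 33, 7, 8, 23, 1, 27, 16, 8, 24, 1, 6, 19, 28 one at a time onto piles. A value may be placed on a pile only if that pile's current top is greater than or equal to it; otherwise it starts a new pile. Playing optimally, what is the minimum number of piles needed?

Place each on the leftmost legal pile:
33 → new pile 1 (tops now [33])
7 → pile 1 (tops now [7])
8 → new pile 2 (tops now [7, 8])
23 → new pile 3 (tops now [7, 8, 23])
1 → pile 1 (tops now [1, 8, 23])
27 → new pile 4 (tops now [1, 8, 23, 27])
16 → pile 3 (tops now [1, 8, 16, 27])
8 → pile 2 (tops now [1, 8, 16, 27])
24 → pile 4 (tops now [1, 8, 16, 24])
1 → pile 1 (tops now [1, 8, 16, 24])
6 → pile 2 (tops now [1, 6, 16, 24])
19 → pile 4 (tops now [1, 6, 16, 19])
28 → new pile 5 (tops now [1, 6, 16, 19, 28])
Five piles.

5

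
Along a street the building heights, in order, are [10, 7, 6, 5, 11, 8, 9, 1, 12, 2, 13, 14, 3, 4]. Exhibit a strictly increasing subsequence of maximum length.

7, 8, 9, 12, 13, 14

Patience tails give the LIS length; then backtrack through the dp parents:
10 → extends → [10]
7 → replaces 10 → [7]
6 → replaces 7 → [6]
5 → replaces 6 → [5]
11 → extends → [5, 11]
8 → replaces 11 → [5, 8]
9 → extends → [5, 8, 9]
1 → replaces 5 → [1, 8, 9]
12 → extends → [1, 8, 9, 12]
2 → replaces 8 → [1, 2, 9, 12]
13 → extends → [1, 2, 9, 12, 13]
14 → extends → [1, 2, 9, 12, 13, 14]
3 → replaces 9 → [1, 2, 3, 12, 13, 14]
4 → replaces 12 → [1, 2, 3, 4, 13, 14]
Length 6; one witness is 7, 8, 9, 12, 13, 14.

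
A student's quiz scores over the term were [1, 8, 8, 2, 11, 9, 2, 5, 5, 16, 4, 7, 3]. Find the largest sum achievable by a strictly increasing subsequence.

Let S[i] be the best sum of a strictly increasing subsequence ending at i:
i:      1  2  3  4  5  6  7  8  9 10 11 12 13
a[i]:   1  8  8  2 11  9  2  5  5 16  4  7  3
S:      1  9  9  3 20 18  3  8  8 36  7 15  6
Maximum is 36 (e.g. 1 + 8 + 11 + 16).

36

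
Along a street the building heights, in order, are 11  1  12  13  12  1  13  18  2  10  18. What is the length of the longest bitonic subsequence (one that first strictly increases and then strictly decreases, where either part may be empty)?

inc[i] = longest strictly increasing subsequence ending at i; dec[i] = longest strictly decreasing subsequence starting at i:
i:      1  2  3  4  5  6  7  8  9 10 11
a[i]:  11  1 12 13 12  1 13 18  2 10 18
inc:    1  1  2  3  2  1  3  4  2  3  4
dec:    2  1  2  3  2  1  2  2  1  1  1
Best peak at i=4 (value 13): inc=3, dec=3, length 3+3−1 = 5.

5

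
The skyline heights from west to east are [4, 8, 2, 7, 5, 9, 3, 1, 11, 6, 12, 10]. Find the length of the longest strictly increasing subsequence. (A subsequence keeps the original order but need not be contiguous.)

5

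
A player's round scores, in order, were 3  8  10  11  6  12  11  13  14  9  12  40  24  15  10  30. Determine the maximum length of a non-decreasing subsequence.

Let dp[i] be the length of the longest such subsequence ending at index i:
i:      1  2  3  4  5  6  7  8  9 10 11 12 13 14 15 16
a[i]:   3  8 10 11  6 12 11 13 14  9 12 40 24 15 10 30
dp:     1  2  3  4  2  5  5  6  7  3  6  8  8  8  4  9
Maximum dp value is 9.

9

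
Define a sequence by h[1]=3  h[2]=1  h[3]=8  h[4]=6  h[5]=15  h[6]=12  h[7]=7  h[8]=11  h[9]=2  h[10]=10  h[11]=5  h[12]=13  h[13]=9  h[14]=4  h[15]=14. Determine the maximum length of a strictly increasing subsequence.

Track the smallest tail for each achievable length (strict):
3 → extends → [3]
1 → replaces 3 → [1]
8 → extends → [1, 8]
6 → replaces 8 → [1, 6]
15 → extends → [1, 6, 15]
12 → replaces 15 → [1, 6, 12]
7 → replaces 12 → [1, 6, 7]
11 → extends → [1, 6, 7, 11]
2 → replaces 6 → [1, 2, 7, 11]
10 → replaces 11 → [1, 2, 7, 10]
5 → replaces 7 → [1, 2, 5, 10]
13 → extends → [1, 2, 5, 10, 13]
9 → replaces 10 → [1, 2, 5, 9, 13]
4 → replaces 5 → [1, 2, 4, 9, 13]
14 → extends → [1, 2, 4, 9, 13, 14]
Six tails, so the longest strictly increasing subsequence has length 6 (e.g. 3, 6, 7, 11, 13, 14).

6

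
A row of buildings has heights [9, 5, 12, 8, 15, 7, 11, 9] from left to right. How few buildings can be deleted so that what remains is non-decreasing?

Fewest deletions = n − (longest non-decreasing subsequence).
Patience tails:
9 → extends → [9]
5 → replaces 9 → [5]
12 → extends → [5, 12]
8 → replaces 12 → [5, 8]
15 → extends → [5, 8, 15]
7 → replaces 8 → [5, 7, 15]
11 → replaces 15 → [5, 7, 11]
9 → replaces 11 → [5, 7, 9]
Longest non-decreasing subsequence has length 3, so deletions = 8 − 3 = 5.

5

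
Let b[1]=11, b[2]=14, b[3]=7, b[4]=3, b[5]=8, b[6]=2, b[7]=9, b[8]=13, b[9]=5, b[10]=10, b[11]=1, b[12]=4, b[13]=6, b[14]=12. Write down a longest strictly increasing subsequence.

Patience tails give the LIS length; then backtrack through the dp parents:
11 → extends → [11]
14 → extends → [11, 14]
7 → replaces 11 → [7, 14]
3 → replaces 7 → [3, 14]
8 → replaces 14 → [3, 8]
2 → replaces 3 → [2, 8]
9 → extends → [2, 8, 9]
13 → extends → [2, 8, 9, 13]
5 → replaces 8 → [2, 5, 9, 13]
10 → replaces 13 → [2, 5, 9, 10]
1 → replaces 2 → [1, 5, 9, 10]
4 → replaces 5 → [1, 4, 9, 10]
6 → replaces 9 → [1, 4, 6, 10]
12 → extends → [1, 4, 6, 10, 12]
Length 5; one witness is 7, 8, 9, 10, 12.

7, 8, 9, 10, 12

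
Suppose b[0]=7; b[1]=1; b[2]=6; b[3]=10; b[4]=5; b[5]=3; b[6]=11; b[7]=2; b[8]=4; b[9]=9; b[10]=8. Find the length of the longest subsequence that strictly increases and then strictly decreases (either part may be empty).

6

inc[i] = longest strictly increasing subsequence ending at i; dec[i] = longest strictly decreasing subsequence starting at i:
i:      0  1  2  3  4  5  6  7  8  9 10
b[i]:   7  1  6 10  5  3 11  2  4  9  8
inc:    1  1  2  3  2  2  4  2  3  4  4
dec:    5  1  4  4  3  2  3  1  1  2  1
Best peak at i=3 (value 10): inc=3, dec=4, length 3+4−1 = 6.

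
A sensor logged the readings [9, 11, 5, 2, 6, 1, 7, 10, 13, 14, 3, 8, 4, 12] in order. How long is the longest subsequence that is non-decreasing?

Track the smallest tail for each achievable length (allowing ties):
9 → extends → [9]
11 → extends → [9, 11]
5 → replaces 9 → [5, 11]
2 → replaces 5 → [2, 11]
6 → replaces 11 → [2, 6]
1 → replaces 2 → [1, 6]
7 → extends → [1, 6, 7]
10 → extends → [1, 6, 7, 10]
13 → extends → [1, 6, 7, 10, 13]
14 → extends → [1, 6, 7, 10, 13, 14]
3 → replaces 6 → [1, 3, 7, 10, 13, 14]
8 → replaces 10 → [1, 3, 7, 8, 13, 14]
4 → replaces 7 → [1, 3, 4, 8, 13, 14]
12 → replaces 13 → [1, 3, 4, 8, 12, 14]
Six tails, so the longest non-decreasing subsequence has length 6 (e.g. 5, 6, 7, 10, 13, 14).

6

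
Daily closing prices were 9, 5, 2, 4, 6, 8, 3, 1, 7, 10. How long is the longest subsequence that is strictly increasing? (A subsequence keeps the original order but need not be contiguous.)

5

Track the smallest tail for each achievable length (strict):
9 → extends → [9]
5 → replaces 9 → [5]
2 → replaces 5 → [2]
4 → extends → [2, 4]
6 → extends → [2, 4, 6]
8 → extends → [2, 4, 6, 8]
3 → replaces 4 → [2, 3, 6, 8]
1 → replaces 2 → [1, 3, 6, 8]
7 → replaces 8 → [1, 3, 6, 7]
10 → extends → [1, 3, 6, 7, 10]
Five tails, so the longest strictly increasing subsequence has length 5 (e.g. 2, 4, 6, 8, 10).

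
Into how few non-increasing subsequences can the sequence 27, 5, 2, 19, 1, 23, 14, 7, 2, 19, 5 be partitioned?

3

The minimum number of non-increasing subsequences covering a sequence equals the length of its longest strictly increasing subsequence.
LIS length is 3 (e.g. 5, 19, 23), so 3 piles are needed.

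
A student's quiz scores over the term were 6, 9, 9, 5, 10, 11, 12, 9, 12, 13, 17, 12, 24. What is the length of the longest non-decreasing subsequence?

10

Let dp[i] be the length of the longest such subsequence ending at index i:
i:      1  2  3  4  5  6  7  8  9 10 11 12 13
a[i]:   6  9  9  5 10 11 12  9 12 13 17 12 24
dp:     1  2  3  1  4  5  6  4  7  8  9  8 10
Maximum dp value is 10.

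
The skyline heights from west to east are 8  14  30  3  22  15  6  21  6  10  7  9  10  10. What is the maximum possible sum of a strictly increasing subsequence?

58

Let S[i] be the best sum of a strictly increasing subsequence ending at i:
i:      1  2  3  4  5  6  7  8  9 10 11 12 13 14
a[i]:   8 14 30  3 22 15  6 21  6 10  7  9 10 10
S:      8 22 52  3 44 37  9 58  9 19 16 25 35 35
Maximum is 58 (e.g. 8 + 14 + 15 + 21).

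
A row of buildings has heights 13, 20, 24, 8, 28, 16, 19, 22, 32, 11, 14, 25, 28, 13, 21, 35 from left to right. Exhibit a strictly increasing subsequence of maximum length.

13, 16, 19, 22, 25, 28, 35

Patience tails give the LIS length; then backtrack through the dp parents:
13 → extends → [13]
20 → extends → [13, 20]
24 → extends → [13, 20, 24]
8 → replaces 13 → [8, 20, 24]
28 → extends → [8, 20, 24, 28]
16 → replaces 20 → [8, 16, 24, 28]
19 → replaces 24 → [8, 16, 19, 28]
22 → replaces 28 → [8, 16, 19, 22]
32 → extends → [8, 16, 19, 22, 32]
11 → replaces 16 → [8, 11, 19, 22, 32]
14 → replaces 19 → [8, 11, 14, 22, 32]
25 → replaces 32 → [8, 11, 14, 22, 25]
28 → extends → [8, 11, 14, 22, 25, 28]
13 → replaces 14 → [8, 11, 13, 22, 25, 28]
21 → replaces 22 → [8, 11, 13, 21, 25, 28]
35 → extends → [8, 11, 13, 21, 25, 28, 35]
Length 7; one witness is 13, 16, 19, 22, 25, 28, 35.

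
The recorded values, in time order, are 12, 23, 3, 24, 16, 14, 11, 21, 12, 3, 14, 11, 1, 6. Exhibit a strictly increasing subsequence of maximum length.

Patience tails give the LIS length; then backtrack through the dp parents:
12 → extends → [12]
23 → extends → [12, 23]
3 → replaces 12 → [3, 23]
24 → extends → [3, 23, 24]
16 → replaces 23 → [3, 16, 24]
14 → replaces 16 → [3, 14, 24]
11 → replaces 14 → [3, 11, 24]
21 → replaces 24 → [3, 11, 21]
12 → replaces 21 → [3, 11, 12]
3 → already a tail → [3, 11, 12]
14 → extends → [3, 11, 12, 14]
11 → already a tail → [3, 11, 12, 14]
1 → replaces 3 → [1, 11, 12, 14]
6 → replaces 11 → [1, 6, 12, 14]
Length 4; one witness is 3, 11, 12, 14.

3, 11, 12, 14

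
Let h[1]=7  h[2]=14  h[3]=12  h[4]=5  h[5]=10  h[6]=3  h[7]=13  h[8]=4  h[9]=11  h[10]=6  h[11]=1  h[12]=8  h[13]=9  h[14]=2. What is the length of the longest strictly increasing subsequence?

5

Track the smallest tail for each achievable length (strict):
7 → extends → [7]
14 → extends → [7, 14]
12 → replaces 14 → [7, 12]
5 → replaces 7 → [5, 12]
10 → replaces 12 → [5, 10]
3 → replaces 5 → [3, 10]
13 → extends → [3, 10, 13]
4 → replaces 10 → [3, 4, 13]
11 → replaces 13 → [3, 4, 11]
6 → replaces 11 → [3, 4, 6]
1 → replaces 3 → [1, 4, 6]
8 → extends → [1, 4, 6, 8]
9 → extends → [1, 4, 6, 8, 9]
2 → replaces 4 → [1, 2, 6, 8, 9]
Five tails, so the longest strictly increasing subsequence has length 5 (e.g. 3, 4, 6, 8, 9).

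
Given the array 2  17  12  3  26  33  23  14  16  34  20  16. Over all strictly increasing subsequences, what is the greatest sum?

Let S[i] be the best sum of a strictly increasing subsequence ending at i:
i:       1   2   3   4   5   6   7   8   9  10  11  12
a[i]:    2  17  12   3  26  33  23  14  16  34  20  16
S:       2  19  14   5  45  78  42  28  44 112  64  44
Maximum is 112 (e.g. 2 + 17 + 26 + 33 + 34).

112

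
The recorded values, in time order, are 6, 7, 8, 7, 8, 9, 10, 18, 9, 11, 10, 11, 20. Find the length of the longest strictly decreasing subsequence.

Let dp[i] be the longest strictly decreasing subsequence ending at i:
i:      1  2  3  4  5  6  7  8  9 10 11 12 13
a[i]:   6  7  8  7  8  9 10 18  9 11 10 11 20
dp:     1  1  1  2  1  1  1  1  2  2  3  2  1
Maximum is 3.

3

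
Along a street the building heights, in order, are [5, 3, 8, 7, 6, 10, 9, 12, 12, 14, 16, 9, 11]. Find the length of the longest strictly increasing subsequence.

6

Track the smallest tail for each achievable length (strict):
5 → extends → [5]
3 → replaces 5 → [3]
8 → extends → [3, 8]
7 → replaces 8 → [3, 7]
6 → replaces 7 → [3, 6]
10 → extends → [3, 6, 10]
9 → replaces 10 → [3, 6, 9]
12 → extends → [3, 6, 9, 12]
12 → already a tail → [3, 6, 9, 12]
14 → extends → [3, 6, 9, 12, 14]
16 → extends → [3, 6, 9, 12, 14, 16]
9 → already a tail → [3, 6, 9, 12, 14, 16]
11 → replaces 12 → [3, 6, 9, 11, 14, 16]
Six tails, so the longest strictly increasing subsequence has length 6 (e.g. 5, 8, 10, 12, 14, 16).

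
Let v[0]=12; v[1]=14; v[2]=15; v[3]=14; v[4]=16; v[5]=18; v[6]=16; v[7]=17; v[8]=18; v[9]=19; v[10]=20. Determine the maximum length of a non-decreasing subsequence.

9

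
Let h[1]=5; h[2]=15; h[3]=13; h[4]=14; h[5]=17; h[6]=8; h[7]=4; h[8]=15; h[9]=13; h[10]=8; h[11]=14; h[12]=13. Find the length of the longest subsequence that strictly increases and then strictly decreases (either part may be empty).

inc[i] = longest strictly increasing subsequence ending at i; dec[i] = longest strictly decreasing subsequence starting at i:
i:      1  2  3  4  5  6  7  8  9 10 11 12
h[i]:   5 15 13 14 17  8  4 15 13  8 14 13
inc:    1  2  2  3  4  2  1  4  3  2  4  3
dec:    2  4  3  3  4  2  1  3  2  1  2  1
Best peak at i=5 (value 17): inc=4, dec=4, length 4+4−1 = 7.

7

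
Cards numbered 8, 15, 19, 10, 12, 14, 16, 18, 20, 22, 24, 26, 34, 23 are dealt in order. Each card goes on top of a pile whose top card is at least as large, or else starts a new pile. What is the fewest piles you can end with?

11

Place each on the leftmost legal pile:
8 → new pile 1 (tops now [8])
15 → new pile 2 (tops now [8, 15])
19 → new pile 3 (tops now [8, 15, 19])
10 → pile 2 (tops now [8, 10, 19])
12 → pile 3 (tops now [8, 10, 12])
14 → new pile 4 (tops now [8, 10, 12, 14])
16 → new pile 5 (tops now [8, 10, 12, 14, 16])
18 → new pile 6 (tops now [8, 10, 12, 14, 16, 18])
20 → new pile 7 (tops now [8, 10, 12, 14, 16, 18, 20])
22 → new pile 8 (tops now [8, 10, 12, 14, 16, 18, 20, 22])
24 → new pile 9 (tops now [8, 10, 12, 14, 16, 18, 20, 22, 24])
26 → new pile 10 (tops now [8, 10, 12, 14, 16, 18, 20, 22, 24, 26])
34 → new pile 11 (tops now [8, 10, 12, 14, 16, 18, 20, 22, 24, 26, 34])
23 → pile 9 (tops now [8, 10, 12, 14, 16, 18, 20, 22, 23, 26, 34])
Eleven piles.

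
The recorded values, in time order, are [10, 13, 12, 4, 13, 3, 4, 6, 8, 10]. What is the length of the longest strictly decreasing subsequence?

Negate each value so 'decreasing' becomes 'increasing', then run patience tails on the negated sequence:
-10 → extends → [-10]
-13 → replaces -10 → [-13]
-12 → extends → [-13, -12]
-4 → extends → [-13, -12, -4]
-13 → already a tail → [-13, -12, -4]
-3 → extends → [-13, -12, -4, -3]
-4 → already a tail → [-13, -12, -4, -3]
-6 → replaces -4 → [-13, -12, -6, -3]
-8 → replaces -6 → [-13, -12, -8, -3]
-10 → replaces -8 → [-13, -12, -10, -3]
Four tails, so the longest strictly decreasing subsequence of the original has length 4.

4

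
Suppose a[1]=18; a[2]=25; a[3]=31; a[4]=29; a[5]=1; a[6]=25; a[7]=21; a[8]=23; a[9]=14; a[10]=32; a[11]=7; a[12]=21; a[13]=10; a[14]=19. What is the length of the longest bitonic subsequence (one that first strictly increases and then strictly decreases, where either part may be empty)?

8

inc[i] = longest strictly increasing subsequence ending at i; dec[i] = longest strictly decreasing subsequence starting at i:
i:      1  2  3  4  5  6  7  8  9 10 11 12 13 14
a[i]:  18 25 31 29  1 25 21 23 14 32  7 21 10 19
inc:    1  2  3  3  1  2  2  3  2  4  2  3  3  4
dec:    3  4  6  5  1  4  3  3  2  3  1  2  1  1
Best peak at i=3 (value 31): inc=3, dec=6, length 3+6−1 = 8.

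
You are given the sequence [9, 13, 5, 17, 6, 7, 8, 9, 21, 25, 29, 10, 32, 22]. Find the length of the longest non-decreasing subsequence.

9

Track the smallest tail for each achievable length (allowing ties):
9 → extends → [9]
13 → extends → [9, 13]
5 → replaces 9 → [5, 13]
17 → extends → [5, 13, 17]
6 → replaces 13 → [5, 6, 17]
7 → replaces 17 → [5, 6, 7]
8 → extends → [5, 6, 7, 8]
9 → extends → [5, 6, 7, 8, 9]
21 → extends → [5, 6, 7, 8, 9, 21]
25 → extends → [5, 6, 7, 8, 9, 21, 25]
29 → extends → [5, 6, 7, 8, 9, 21, 25, 29]
10 → replaces 21 → [5, 6, 7, 8, 9, 10, 25, 29]
32 → extends → [5, 6, 7, 8, 9, 10, 25, 29, 32]
22 → replaces 25 → [5, 6, 7, 8, 9, 10, 22, 29, 32]
Nine tails, so the longest non-decreasing subsequence has length 9 (e.g. 5, 6, 7, 8, 9, 21, 25, 29, 32).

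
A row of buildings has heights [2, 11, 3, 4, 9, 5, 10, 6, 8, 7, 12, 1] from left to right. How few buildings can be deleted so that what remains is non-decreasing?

5

Fewest deletions = n − (longest non-decreasing subsequence).
Patience tails:
2 → extends → [2]
11 → extends → [2, 11]
3 → replaces 11 → [2, 3]
4 → extends → [2, 3, 4]
9 → extends → [2, 3, 4, 9]
5 → replaces 9 → [2, 3, 4, 5]
10 → extends → [2, 3, 4, 5, 10]
6 → replaces 10 → [2, 3, 4, 5, 6]
8 → extends → [2, 3, 4, 5, 6, 8]
7 → replaces 8 → [2, 3, 4, 5, 6, 7]
12 → extends → [2, 3, 4, 5, 6, 7, 12]
1 → replaces 2 → [1, 3, 4, 5, 6, 7, 12]
Longest non-decreasing subsequence has length 7, so deletions = 12 − 7 = 5.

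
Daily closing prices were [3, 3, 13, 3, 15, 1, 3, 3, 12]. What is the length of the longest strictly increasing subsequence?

3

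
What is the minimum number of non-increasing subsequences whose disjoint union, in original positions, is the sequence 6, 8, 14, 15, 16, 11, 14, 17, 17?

The minimum number of non-increasing subsequences covering a sequence equals the length of its longest strictly increasing subsequence.
LIS length is 6 (e.g. 6, 8, 14, 15, 16, 17), so 6 piles are needed.

6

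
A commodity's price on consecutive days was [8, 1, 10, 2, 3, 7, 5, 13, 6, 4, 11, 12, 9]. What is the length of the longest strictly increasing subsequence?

7

Let dp[i] be the length of the longest such subsequence ending at index i:
i:      1  2  3  4  5  6  7  8  9 10 11 12 13
a[i]:   8  1 10  2  3  7  5 13  6  4 11 12  9
dp:     1  1  2  2  3  4  4  5  5  4  6  7  6
Maximum dp value is 7.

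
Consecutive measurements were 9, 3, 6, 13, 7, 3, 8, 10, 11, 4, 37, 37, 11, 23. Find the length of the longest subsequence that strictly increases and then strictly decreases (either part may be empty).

8

inc[i] = longest strictly increasing subsequence ending at i; dec[i] = longest strictly decreasing subsequence starting at i:
i:      1  2  3  4  5  6  7  8  9 10 11 12 13 14
a[i]:   9  3  6 13  7  3  8 10 11  4 37 37 11 23
inc:    1  1  2  3  3  1  4  5  6  2  7  7  6  7
dec:    3  1  2  3  2  1  2  2  2  1  2  2  1  1
Best peak at i=11 (value 37): inc=7, dec=2, length 7+2−1 = 8.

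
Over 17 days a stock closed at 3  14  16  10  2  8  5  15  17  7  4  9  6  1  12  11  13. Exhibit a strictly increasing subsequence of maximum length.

Patience tails give the LIS length; then backtrack through the dp parents:
3 → extends → [3]
14 → extends → [3, 14]
16 → extends → [3, 14, 16]
10 → replaces 14 → [3, 10, 16]
2 → replaces 3 → [2, 10, 16]
8 → replaces 10 → [2, 8, 16]
5 → replaces 8 → [2, 5, 16]
15 → replaces 16 → [2, 5, 15]
17 → extends → [2, 5, 15, 17]
7 → replaces 15 → [2, 5, 7, 17]
4 → replaces 5 → [2, 4, 7, 17]
9 → replaces 17 → [2, 4, 7, 9]
6 → replaces 7 → [2, 4, 6, 9]
1 → replaces 2 → [1, 4, 6, 9]
12 → extends → [1, 4, 6, 9, 12]
11 → replaces 12 → [1, 4, 6, 9, 11]
13 → extends → [1, 4, 6, 9, 11, 13]
Length 6; one witness is 3, 5, 7, 9, 12, 13.

3, 5, 7, 9, 12, 13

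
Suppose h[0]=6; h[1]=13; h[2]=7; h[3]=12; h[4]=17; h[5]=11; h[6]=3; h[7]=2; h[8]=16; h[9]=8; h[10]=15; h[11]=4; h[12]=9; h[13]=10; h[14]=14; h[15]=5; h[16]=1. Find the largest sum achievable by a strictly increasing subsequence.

54

Let S[i] be the best sum of a strictly increasing subsequence ending at i:
i:      0  1  2  3  4  5  6  7  8  9 10 11 12 13 14 15 16
h[i]:   6 13  7 12 17 11  3  2 16  8 15  4  9 10 14  5  1
S:      6 19 13 25 42 24  3  2 41 21 40  7 30 40 54 12  1
Maximum is 54 (e.g. 6 + 7 + 8 + 9 + 10 + 14).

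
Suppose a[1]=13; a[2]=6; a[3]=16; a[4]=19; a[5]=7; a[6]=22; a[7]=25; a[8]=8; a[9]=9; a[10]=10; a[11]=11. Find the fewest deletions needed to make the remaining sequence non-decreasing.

5

Fewest deletions = n − (longest non-decreasing subsequence).
i:      1  2  3  4  5  6  7  8  9 10 11
a[i]:  13  6 16 19  7 22 25  8  9 10 11
dp:     1  1  2  3  2  4  5  3  4  5  6
max dp = 6, so deletions = 11 − 6 = 5.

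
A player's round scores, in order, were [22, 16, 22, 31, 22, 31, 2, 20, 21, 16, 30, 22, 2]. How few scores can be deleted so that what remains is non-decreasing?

9

Fewest deletions = n − (longest non-decreasing subsequence).
i:      1  2  3  4  5  6  7  8  9 10 11 12 13
a[i]:  22 16 22 31 22 31  2 20 21 16 30 22  2
dp:     1  1  2  3  3  4  1  2  3  2  4  4  2
max dp = 4, so deletions = 13 − 4 = 9.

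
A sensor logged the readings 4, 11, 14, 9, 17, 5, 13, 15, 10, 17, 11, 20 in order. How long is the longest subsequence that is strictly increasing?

6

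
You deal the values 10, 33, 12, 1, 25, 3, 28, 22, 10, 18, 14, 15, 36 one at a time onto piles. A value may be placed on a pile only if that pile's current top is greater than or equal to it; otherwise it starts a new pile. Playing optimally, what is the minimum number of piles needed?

Place each on the leftmost legal pile:
10 → new pile 1 (tops now [10])
33 → new pile 2 (tops now [10, 33])
12 → pile 2 (tops now [10, 12])
1 → pile 1 (tops now [1, 12])
25 → new pile 3 (tops now [1, 12, 25])
3 → pile 2 (tops now [1, 3, 25])
28 → new pile 4 (tops now [1, 3, 25, 28])
22 → pile 3 (tops now [1, 3, 22, 28])
10 → pile 3 (tops now [1, 3, 10, 28])
18 → pile 4 (tops now [1, 3, 10, 18])
14 → pile 4 (tops now [1, 3, 10, 14])
15 → new pile 5 (tops now [1, 3, 10, 14, 15])
36 → new pile 6 (tops now [1, 3, 10, 14, 15, 36])
Six piles.

6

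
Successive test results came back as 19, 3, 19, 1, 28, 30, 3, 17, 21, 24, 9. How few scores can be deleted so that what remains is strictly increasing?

6

Fewest deletions = n − (longest strictly increasing subsequence).
i:      1  2  3  4  5  6  7  8  9 10 11
a[i]:  19  3 19  1 28 30  3 17 21 24  9
dp:     1  1  2  1  3  4  2  3  4  5  3
max dp = 5, so deletions = 11 − 5 = 6.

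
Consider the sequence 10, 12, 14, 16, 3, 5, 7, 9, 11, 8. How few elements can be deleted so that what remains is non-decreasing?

5

Fewest deletions = n − (longest non-decreasing subsequence).
i:      1  2  3  4  5  6  7  8  9 10
a[i]:  10 12 14 16  3  5  7  9 11  8
dp:     1  2  3  4  1  2  3  4  5  4
max dp = 5, so deletions = 10 − 5 = 5.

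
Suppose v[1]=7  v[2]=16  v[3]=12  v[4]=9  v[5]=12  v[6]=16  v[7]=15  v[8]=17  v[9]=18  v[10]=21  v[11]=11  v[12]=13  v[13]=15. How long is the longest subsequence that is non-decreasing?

7

Track the smallest tail for each achievable length (allowing ties):
7 → extends → [7]
16 → extends → [7, 16]
12 → replaces 16 → [7, 12]
9 → replaces 12 → [7, 9]
12 → extends → [7, 9, 12]
16 → extends → [7, 9, 12, 16]
15 → replaces 16 → [7, 9, 12, 15]
17 → extends → [7, 9, 12, 15, 17]
18 → extends → [7, 9, 12, 15, 17, 18]
21 → extends → [7, 9, 12, 15, 17, 18, 21]
11 → replaces 12 → [7, 9, 11, 15, 17, 18, 21]
13 → replaces 15 → [7, 9, 11, 13, 17, 18, 21]
15 → replaces 17 → [7, 9, 11, 13, 15, 18, 21]
Seven tails, so the longest non-decreasing subsequence has length 7 (e.g. 7, 12, 12, 16, 17, 18, 21).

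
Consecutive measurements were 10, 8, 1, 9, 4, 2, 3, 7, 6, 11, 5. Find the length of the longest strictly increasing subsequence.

5

Let dp[i] be the length of the longest such subsequence ending at index i:
i:      1  2  3  4  5  6  7  8  9 10 11
a[i]:  10  8  1  9  4  2  3  7  6 11  5
dp:     1  1  1  2  2  2  3  4  4  5  4
Maximum dp value is 5.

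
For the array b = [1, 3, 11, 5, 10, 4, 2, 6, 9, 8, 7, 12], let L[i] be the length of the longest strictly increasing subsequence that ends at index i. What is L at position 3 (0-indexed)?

dp[i] = 1 + max{dp[j] : j<i, b[j]<b[i]} (or 1 if no such j):
i:      0  1  2  3  4  5  6  7  8  9 10 11
b[i]:   1  3 11  5 10  4  2  6  9  8  7 12
dp:     1  2  3  3  4  3  2  4  5  5  5  6
At index 3 the value is 3.

3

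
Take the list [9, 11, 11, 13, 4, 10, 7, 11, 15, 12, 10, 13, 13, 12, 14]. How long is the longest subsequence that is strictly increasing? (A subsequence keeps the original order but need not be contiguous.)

6

Track the smallest tail for each achievable length (strict):
9 → extends → [9]
11 → extends → [9, 11]
11 → already a tail → [9, 11]
13 → extends → [9, 11, 13]
4 → replaces 9 → [4, 11, 13]
10 → replaces 11 → [4, 10, 13]
7 → replaces 10 → [4, 7, 13]
11 → replaces 13 → [4, 7, 11]
15 → extends → [4, 7, 11, 15]
12 → replaces 15 → [4, 7, 11, 12]
10 → replaces 11 → [4, 7, 10, 12]
13 → extends → [4, 7, 10, 12, 13]
13 → already a tail → [4, 7, 10, 12, 13]
12 → already a tail → [4, 7, 10, 12, 13]
14 → extends → [4, 7, 10, 12, 13, 14]
Six tails, so the longest strictly increasing subsequence has length 6 (e.g. 9, 10, 11, 12, 13, 14).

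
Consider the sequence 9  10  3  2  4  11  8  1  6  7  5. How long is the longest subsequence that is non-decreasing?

4

Track the smallest tail for each achievable length (allowing ties):
9 → extends → [9]
10 → extends → [9, 10]
3 → replaces 9 → [3, 10]
2 → replaces 3 → [2, 10]
4 → replaces 10 → [2, 4]
11 → extends → [2, 4, 11]
8 → replaces 11 → [2, 4, 8]
1 → replaces 2 → [1, 4, 8]
6 → replaces 8 → [1, 4, 6]
7 → extends → [1, 4, 6, 7]
5 → replaces 6 → [1, 4, 5, 7]
Four tails, so the longest non-decreasing subsequence has length 4 (e.g. 3, 4, 6, 7).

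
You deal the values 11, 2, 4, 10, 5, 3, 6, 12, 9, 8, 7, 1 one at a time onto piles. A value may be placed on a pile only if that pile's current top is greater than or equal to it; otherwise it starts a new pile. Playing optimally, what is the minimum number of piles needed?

The minimum number of non-increasing subsequences covering a sequence equals the length of its longest strictly increasing subsequence.
LIS length is 5 (e.g. 2, 4, 5, 6, 12), so 5 piles are needed.

5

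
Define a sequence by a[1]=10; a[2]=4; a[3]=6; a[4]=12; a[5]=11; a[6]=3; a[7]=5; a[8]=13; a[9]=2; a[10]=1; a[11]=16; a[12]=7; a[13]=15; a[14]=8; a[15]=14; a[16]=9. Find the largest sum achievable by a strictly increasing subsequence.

Let S[i] be the best sum of a strictly increasing subsequence ending at i:
i:      1  2  3  4  5  6  7  8  9 10 11 12 13 14 15 16
a[i]:  10  4  6 12 11  3  5 13  2  1 16  7 15  8 14  9
S:     10  4 10 22 21  3  9 35  2  1 51 17 50 25 49 34
Maximum is 51 (e.g. 4 + 6 + 12 + 13 + 16).

51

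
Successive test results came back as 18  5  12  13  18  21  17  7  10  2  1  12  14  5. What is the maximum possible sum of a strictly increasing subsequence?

Let S[i] be the best sum of a strictly increasing subsequence ending at i:
i:      1  2  3  4  5  6  7  8  9 10 11 12 13 14
a[i]:  18  5 12 13 18 21 17  7 10  2  1 12 14  5
S:     18  5 17 30 48 69 47 12 22  2  1 34 48  7
Maximum is 69 (e.g. 5 + 12 + 13 + 18 + 21).

69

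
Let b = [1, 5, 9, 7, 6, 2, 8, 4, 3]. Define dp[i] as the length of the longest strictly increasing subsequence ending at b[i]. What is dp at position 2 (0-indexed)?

dp[i] = 1 + max{dp[j] : j<i, b[j]<b[i]} (or 1 if no such j):
i:     0 1 2 3 4 5 6 7 8
b[i]:  1 5 9 7 6 2 8 4 3
dp:    1 2 3 3 3 2 4 3 3
At index 2 the value is 3.

3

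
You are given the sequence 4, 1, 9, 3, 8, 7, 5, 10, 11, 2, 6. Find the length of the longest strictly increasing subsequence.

Track the smallest tail for each achievable length (strict):
4 → extends → [4]
1 → replaces 4 → [1]
9 → extends → [1, 9]
3 → replaces 9 → [1, 3]
8 → extends → [1, 3, 8]
7 → replaces 8 → [1, 3, 7]
5 → replaces 7 → [1, 3, 5]
10 → extends → [1, 3, 5, 10]
11 → extends → [1, 3, 5, 10, 11]
2 → replaces 3 → [1, 2, 5, 10, 11]
6 → replaces 10 → [1, 2, 5, 6, 11]
Five tails, so the longest strictly increasing subsequence has length 5 (e.g. 1, 3, 8, 10, 11).

5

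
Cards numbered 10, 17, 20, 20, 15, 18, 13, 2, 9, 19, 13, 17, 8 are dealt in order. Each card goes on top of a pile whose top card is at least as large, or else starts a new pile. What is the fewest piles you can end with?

4

The minimum number of non-increasing subsequences covering a sequence equals the length of its longest strictly increasing subsequence.
LIS length is 4 (e.g. 10, 17, 18, 19), so 4 piles are needed.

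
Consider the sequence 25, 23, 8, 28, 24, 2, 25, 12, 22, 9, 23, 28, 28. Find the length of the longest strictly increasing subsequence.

Let dp[i] be the length of the longest such subsequence ending at index i:
i:      1  2  3  4  5  6  7  8  9 10 11 12 13
a[i]:  25 23  8 28 24  2 25 12 22  9 23 28 28
dp:     1  1  1  2  2  1  3  2  3  2  4  5  5
Maximum dp value is 5.

5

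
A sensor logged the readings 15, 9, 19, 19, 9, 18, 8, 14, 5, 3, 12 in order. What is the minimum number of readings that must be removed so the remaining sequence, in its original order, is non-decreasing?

8

Fewest deletions = n − (longest non-decreasing subsequence).
i:      1  2  3  4  5  6  7  8  9 10 11
a[i]:  15  9 19 19  9 18  8 14  5  3 12
dp:     1  1  2  3  2  3  1  3  1  1  3
max dp = 3, so deletions = 11 − 3 = 8.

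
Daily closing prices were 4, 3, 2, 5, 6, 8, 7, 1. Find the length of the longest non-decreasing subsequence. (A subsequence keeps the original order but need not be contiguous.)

Let dp[i] be the length of the longest such subsequence ending at index i:
i:     1 2 3 4 5 6 7 8
a[i]:  4 3 2 5 6 8 7 1
dp:    1 1 1 2 3 4 4 1
Maximum dp value is 4.

4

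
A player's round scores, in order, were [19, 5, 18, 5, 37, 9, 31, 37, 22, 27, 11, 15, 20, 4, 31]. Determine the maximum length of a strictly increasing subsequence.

6

Track the smallest tail for each achievable length (strict):
19 → extends → [19]
5 → replaces 19 → [5]
18 → extends → [5, 18]
5 → already a tail → [5, 18]
37 → extends → [5, 18, 37]
9 → replaces 18 → [5, 9, 37]
31 → replaces 37 → [5, 9, 31]
37 → extends → [5, 9, 31, 37]
22 → replaces 31 → [5, 9, 22, 37]
27 → replaces 37 → [5, 9, 22, 27]
11 → replaces 22 → [5, 9, 11, 27]
15 → replaces 27 → [5, 9, 11, 15]
20 → extends → [5, 9, 11, 15, 20]
4 → replaces 5 → [4, 9, 11, 15, 20]
31 → extends → [4, 9, 11, 15, 20, 31]
Six tails, so the longest strictly increasing subsequence has length 6 (e.g. 5, 9, 11, 15, 20, 31).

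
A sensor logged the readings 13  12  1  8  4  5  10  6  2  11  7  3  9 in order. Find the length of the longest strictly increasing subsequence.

Let dp[i] be the length of the longest such subsequence ending at index i:
i:      1  2  3  4  5  6  7  8  9 10 11 12 13
a[i]:  13 12  1  8  4  5 10  6  2 11  7  3  9
dp:     1  1  1  2  2  3  4  4  2  5  5  3  6
Maximum dp value is 6.

6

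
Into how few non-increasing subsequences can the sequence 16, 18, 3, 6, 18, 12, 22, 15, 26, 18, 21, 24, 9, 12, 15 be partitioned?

7

Place each on the leftmost legal pile:
16 → new pile 1 (tops now [16])
18 → new pile 2 (tops now [16, 18])
3 → pile 1 (tops now [3, 18])
6 → pile 2 (tops now [3, 6])
18 → new pile 3 (tops now [3, 6, 18])
12 → pile 3 (tops now [3, 6, 12])
22 → new pile 4 (tops now [3, 6, 12, 22])
15 → pile 4 (tops now [3, 6, 12, 15])
26 → new pile 5 (tops now [3, 6, 12, 15, 26])
18 → pile 5 (tops now [3, 6, 12, 15, 18])
21 → new pile 6 (tops now [3, 6, 12, 15, 18, 21])
24 → new pile 7 (tops now [3, 6, 12, 15, 18, 21, 24])
9 → pile 3 (tops now [3, 6, 9, 15, 18, 21, 24])
12 → pile 4 (tops now [3, 6, 9, 12, 18, 21, 24])
15 → pile 5 (tops now [3, 6, 9, 12, 15, 21, 24])
Seven piles.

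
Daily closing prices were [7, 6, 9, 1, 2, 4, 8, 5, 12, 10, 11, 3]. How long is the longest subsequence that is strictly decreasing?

Let dp[i] be the longest strictly decreasing subsequence ending at i:
i:      1  2  3  4  5  6  7  8  9 10 11 12
a[i]:   7  6  9  1  2  4  8  5 12 10 11  3
dp:     1  2  1  3  3  3  2  3  1  2  2  4
Maximum is 4.

4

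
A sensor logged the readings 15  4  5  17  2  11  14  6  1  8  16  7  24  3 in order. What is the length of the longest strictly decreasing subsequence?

5

Negate each value so 'decreasing' becomes 'increasing', then run patience tails on the negated sequence:
-15 → extends → [-15]
-4 → extends → [-15, -4]
-5 → replaces -4 → [-15, -5]
-17 → replaces -15 → [-17, -5]
-2 → extends → [-17, -5, -2]
-11 → replaces -5 → [-17, -11, -2]
-14 → replaces -11 → [-17, -14, -2]
-6 → replaces -2 → [-17, -14, -6]
-1 → extends → [-17, -14, -6, -1]
-8 → replaces -6 → [-17, -14, -8, -1]
-16 → replaces -14 → [-17, -16, -8, -1]
-7 → replaces -1 → [-17, -16, -8, -7]
-24 → replaces -17 → [-24, -16, -8, -7]
-3 → extends → [-24, -16, -8, -7, -3]
Five tails, so the longest strictly decreasing subsequence of the original has length 5.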